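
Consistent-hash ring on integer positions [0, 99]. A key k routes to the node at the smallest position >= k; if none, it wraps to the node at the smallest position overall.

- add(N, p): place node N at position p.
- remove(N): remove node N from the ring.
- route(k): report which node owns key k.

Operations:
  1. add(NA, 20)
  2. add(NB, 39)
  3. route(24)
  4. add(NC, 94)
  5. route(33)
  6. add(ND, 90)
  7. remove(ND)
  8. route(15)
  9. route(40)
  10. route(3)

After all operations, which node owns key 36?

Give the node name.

Answer: NB

Derivation:
Op 1: add NA@20 -> ring=[20:NA]
Op 2: add NB@39 -> ring=[20:NA,39:NB]
Op 3: route key 24: smallest pos >= 24 is 39 -> NB
Op 4: add NC@94 -> ring=[20:NA,39:NB,94:NC]
Op 5: route key 33: smallest pos >= 33 is 39 -> NB
Op 6: add ND@90 -> ring=[20:NA,39:NB,90:ND,94:NC]
Op 7: remove ND -> ring=[20:NA,39:NB,94:NC]
Op 8: route key 15: smallest pos >= 15 is 20 -> NA
Op 9: route key 40: smallest pos >= 40 is 94 -> NC
Op 10: route key 3: smallest pos >= 3 is 20 -> NA
Final route key 36: smallest pos >= 36 is 39 -> NB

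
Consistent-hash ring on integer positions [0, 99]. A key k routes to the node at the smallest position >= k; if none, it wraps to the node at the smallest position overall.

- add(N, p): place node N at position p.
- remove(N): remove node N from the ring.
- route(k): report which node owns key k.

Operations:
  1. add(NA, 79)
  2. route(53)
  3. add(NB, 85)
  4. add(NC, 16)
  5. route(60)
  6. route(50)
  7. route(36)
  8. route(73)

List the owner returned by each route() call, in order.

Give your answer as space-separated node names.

Op 1: add NA@79 -> ring=[79:NA]
Op 2: route key 53: smallest pos >= 53 is 79 -> NA
Op 3: add NB@85 -> ring=[79:NA,85:NB]
Op 4: add NC@16 -> ring=[16:NC,79:NA,85:NB]
Op 5: route key 60: smallest pos >= 60 is 79 -> NA
Op 6: route key 50: smallest pos >= 50 is 79 -> NA
Op 7: route key 36: smallest pos >= 36 is 79 -> NA
Op 8: route key 73: smallest pos >= 73 is 79 -> NA

Answer: NA NA NA NA NA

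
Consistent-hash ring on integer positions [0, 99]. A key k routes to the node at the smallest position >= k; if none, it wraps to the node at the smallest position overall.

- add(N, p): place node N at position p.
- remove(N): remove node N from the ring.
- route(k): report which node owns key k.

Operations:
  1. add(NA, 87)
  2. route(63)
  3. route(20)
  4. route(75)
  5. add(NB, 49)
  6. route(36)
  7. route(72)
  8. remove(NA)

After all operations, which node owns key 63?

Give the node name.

Answer: NB

Derivation:
Op 1: add NA@87 -> ring=[87:NA]
Op 2: route key 63: smallest pos >= 63 is 87 -> NA
Op 3: route key 20: smallest pos >= 20 is 87 -> NA
Op 4: route key 75: smallest pos >= 75 is 87 -> NA
Op 5: add NB@49 -> ring=[49:NB,87:NA]
Op 6: route key 36: smallest pos >= 36 is 49 -> NB
Op 7: route key 72: smallest pos >= 72 is 87 -> NA
Op 8: remove NA -> ring=[49:NB]
Final route key 63: none >= 63, wrap to smallest pos 49 -> NB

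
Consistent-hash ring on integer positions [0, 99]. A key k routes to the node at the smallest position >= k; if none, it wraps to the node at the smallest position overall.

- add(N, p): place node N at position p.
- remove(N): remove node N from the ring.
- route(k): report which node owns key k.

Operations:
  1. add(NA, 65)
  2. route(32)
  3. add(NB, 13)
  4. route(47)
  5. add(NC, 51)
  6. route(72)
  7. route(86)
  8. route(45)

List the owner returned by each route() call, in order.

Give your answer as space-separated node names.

Op 1: add NA@65 -> ring=[65:NA]
Op 2: route key 32: smallest pos >= 32 is 65 -> NA
Op 3: add NB@13 -> ring=[13:NB,65:NA]
Op 4: route key 47: smallest pos >= 47 is 65 -> NA
Op 5: add NC@51 -> ring=[13:NB,51:NC,65:NA]
Op 6: route key 72: none >= 72, wrap to smallest pos 13 -> NB
Op 7: route key 86: none >= 86, wrap to smallest pos 13 -> NB
Op 8: route key 45: smallest pos >= 45 is 51 -> NC

Answer: NA NA NB NB NC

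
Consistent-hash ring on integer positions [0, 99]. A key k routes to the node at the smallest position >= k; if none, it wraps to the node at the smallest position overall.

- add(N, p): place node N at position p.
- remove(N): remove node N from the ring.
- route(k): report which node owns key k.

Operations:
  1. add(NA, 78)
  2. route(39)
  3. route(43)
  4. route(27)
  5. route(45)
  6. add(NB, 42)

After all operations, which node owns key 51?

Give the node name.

Op 1: add NA@78 -> ring=[78:NA]
Op 2: route key 39: smallest pos >= 39 is 78 -> NA
Op 3: route key 43: smallest pos >= 43 is 78 -> NA
Op 4: route key 27: smallest pos >= 27 is 78 -> NA
Op 5: route key 45: smallest pos >= 45 is 78 -> NA
Op 6: add NB@42 -> ring=[42:NB,78:NA]
Final route key 51: smallest pos >= 51 is 78 -> NA

Answer: NA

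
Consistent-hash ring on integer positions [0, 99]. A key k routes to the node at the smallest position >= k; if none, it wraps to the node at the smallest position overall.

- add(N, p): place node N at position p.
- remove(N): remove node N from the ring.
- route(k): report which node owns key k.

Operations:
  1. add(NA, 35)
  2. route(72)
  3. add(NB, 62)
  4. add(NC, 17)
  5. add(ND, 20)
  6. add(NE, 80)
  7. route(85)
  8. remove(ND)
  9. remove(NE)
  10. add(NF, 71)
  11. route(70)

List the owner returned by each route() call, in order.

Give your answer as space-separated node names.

Answer: NA NC NF

Derivation:
Op 1: add NA@35 -> ring=[35:NA]
Op 2: route key 72: none >= 72, wrap to smallest pos 35 -> NA
Op 3: add NB@62 -> ring=[35:NA,62:NB]
Op 4: add NC@17 -> ring=[17:NC,35:NA,62:NB]
Op 5: add ND@20 -> ring=[17:NC,20:ND,35:NA,62:NB]
Op 6: add NE@80 -> ring=[17:NC,20:ND,35:NA,62:NB,80:NE]
Op 7: route key 85: none >= 85, wrap to smallest pos 17 -> NC
Op 8: remove ND -> ring=[17:NC,35:NA,62:NB,80:NE]
Op 9: remove NE -> ring=[17:NC,35:NA,62:NB]
Op 10: add NF@71 -> ring=[17:NC,35:NA,62:NB,71:NF]
Op 11: route key 70: smallest pos >= 70 is 71 -> NF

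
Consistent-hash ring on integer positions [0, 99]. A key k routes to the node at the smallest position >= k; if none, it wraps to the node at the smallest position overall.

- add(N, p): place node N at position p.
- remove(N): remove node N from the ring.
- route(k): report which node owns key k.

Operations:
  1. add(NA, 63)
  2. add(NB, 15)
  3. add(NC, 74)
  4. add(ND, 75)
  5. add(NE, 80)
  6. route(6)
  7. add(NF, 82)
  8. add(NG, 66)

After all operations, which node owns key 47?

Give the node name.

Op 1: add NA@63 -> ring=[63:NA]
Op 2: add NB@15 -> ring=[15:NB,63:NA]
Op 3: add NC@74 -> ring=[15:NB,63:NA,74:NC]
Op 4: add ND@75 -> ring=[15:NB,63:NA,74:NC,75:ND]
Op 5: add NE@80 -> ring=[15:NB,63:NA,74:NC,75:ND,80:NE]
Op 6: route key 6: smallest pos >= 6 is 15 -> NB
Op 7: add NF@82 -> ring=[15:NB,63:NA,74:NC,75:ND,80:NE,82:NF]
Op 8: add NG@66 -> ring=[15:NB,63:NA,66:NG,74:NC,75:ND,80:NE,82:NF]
Final route key 47: smallest pos >= 47 is 63 -> NA

Answer: NA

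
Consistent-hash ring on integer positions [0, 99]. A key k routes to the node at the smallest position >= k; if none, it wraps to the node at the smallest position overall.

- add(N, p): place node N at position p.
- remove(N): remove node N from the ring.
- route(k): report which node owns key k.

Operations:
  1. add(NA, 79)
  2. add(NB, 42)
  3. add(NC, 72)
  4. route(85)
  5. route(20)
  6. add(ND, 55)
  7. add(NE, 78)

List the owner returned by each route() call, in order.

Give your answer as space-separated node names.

Op 1: add NA@79 -> ring=[79:NA]
Op 2: add NB@42 -> ring=[42:NB,79:NA]
Op 3: add NC@72 -> ring=[42:NB,72:NC,79:NA]
Op 4: route key 85: none >= 85, wrap to smallest pos 42 -> NB
Op 5: route key 20: smallest pos >= 20 is 42 -> NB
Op 6: add ND@55 -> ring=[42:NB,55:ND,72:NC,79:NA]
Op 7: add NE@78 -> ring=[42:NB,55:ND,72:NC,78:NE,79:NA]

Answer: NB NB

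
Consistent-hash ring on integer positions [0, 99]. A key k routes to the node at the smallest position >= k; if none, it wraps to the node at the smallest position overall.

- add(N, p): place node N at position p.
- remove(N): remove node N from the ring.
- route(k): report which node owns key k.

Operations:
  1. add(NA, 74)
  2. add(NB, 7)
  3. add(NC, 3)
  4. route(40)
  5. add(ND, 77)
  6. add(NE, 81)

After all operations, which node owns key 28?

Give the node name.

Op 1: add NA@74 -> ring=[74:NA]
Op 2: add NB@7 -> ring=[7:NB,74:NA]
Op 3: add NC@3 -> ring=[3:NC,7:NB,74:NA]
Op 4: route key 40: smallest pos >= 40 is 74 -> NA
Op 5: add ND@77 -> ring=[3:NC,7:NB,74:NA,77:ND]
Op 6: add NE@81 -> ring=[3:NC,7:NB,74:NA,77:ND,81:NE]
Final route key 28: smallest pos >= 28 is 74 -> NA

Answer: NA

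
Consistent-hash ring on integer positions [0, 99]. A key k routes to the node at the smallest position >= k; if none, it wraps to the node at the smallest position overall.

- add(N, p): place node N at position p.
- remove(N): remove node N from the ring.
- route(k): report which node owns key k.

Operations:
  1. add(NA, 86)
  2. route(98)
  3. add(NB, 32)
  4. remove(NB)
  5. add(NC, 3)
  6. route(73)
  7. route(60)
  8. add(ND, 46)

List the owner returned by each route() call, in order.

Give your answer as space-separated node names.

Op 1: add NA@86 -> ring=[86:NA]
Op 2: route key 98: none >= 98, wrap to smallest pos 86 -> NA
Op 3: add NB@32 -> ring=[32:NB,86:NA]
Op 4: remove NB -> ring=[86:NA]
Op 5: add NC@3 -> ring=[3:NC,86:NA]
Op 6: route key 73: smallest pos >= 73 is 86 -> NA
Op 7: route key 60: smallest pos >= 60 is 86 -> NA
Op 8: add ND@46 -> ring=[3:NC,46:ND,86:NA]

Answer: NA NA NA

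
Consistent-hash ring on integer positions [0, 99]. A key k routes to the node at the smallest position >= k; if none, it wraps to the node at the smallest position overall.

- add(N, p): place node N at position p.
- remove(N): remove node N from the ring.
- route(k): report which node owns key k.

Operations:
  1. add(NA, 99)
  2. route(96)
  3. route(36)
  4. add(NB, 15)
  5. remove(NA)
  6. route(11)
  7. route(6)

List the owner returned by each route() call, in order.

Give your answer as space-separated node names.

Answer: NA NA NB NB

Derivation:
Op 1: add NA@99 -> ring=[99:NA]
Op 2: route key 96: smallest pos >= 96 is 99 -> NA
Op 3: route key 36: smallest pos >= 36 is 99 -> NA
Op 4: add NB@15 -> ring=[15:NB,99:NA]
Op 5: remove NA -> ring=[15:NB]
Op 6: route key 11: smallest pos >= 11 is 15 -> NB
Op 7: route key 6: smallest pos >= 6 is 15 -> NB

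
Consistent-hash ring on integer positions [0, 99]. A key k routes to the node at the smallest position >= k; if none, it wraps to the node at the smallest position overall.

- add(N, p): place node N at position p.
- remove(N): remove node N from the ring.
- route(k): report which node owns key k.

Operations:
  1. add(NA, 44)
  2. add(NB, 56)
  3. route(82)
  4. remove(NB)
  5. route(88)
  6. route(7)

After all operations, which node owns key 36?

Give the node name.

Op 1: add NA@44 -> ring=[44:NA]
Op 2: add NB@56 -> ring=[44:NA,56:NB]
Op 3: route key 82: none >= 82, wrap to smallest pos 44 -> NA
Op 4: remove NB -> ring=[44:NA]
Op 5: route key 88: none >= 88, wrap to smallest pos 44 -> NA
Op 6: route key 7: smallest pos >= 7 is 44 -> NA
Final route key 36: smallest pos >= 36 is 44 -> NA

Answer: NA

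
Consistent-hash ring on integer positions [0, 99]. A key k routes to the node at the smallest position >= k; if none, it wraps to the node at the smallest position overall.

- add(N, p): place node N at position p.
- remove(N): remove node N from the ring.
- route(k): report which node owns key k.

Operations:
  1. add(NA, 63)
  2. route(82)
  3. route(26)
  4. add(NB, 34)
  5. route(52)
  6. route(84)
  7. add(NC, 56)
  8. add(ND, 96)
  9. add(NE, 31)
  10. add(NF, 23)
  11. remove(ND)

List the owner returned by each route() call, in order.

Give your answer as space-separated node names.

Answer: NA NA NA NB

Derivation:
Op 1: add NA@63 -> ring=[63:NA]
Op 2: route key 82: none >= 82, wrap to smallest pos 63 -> NA
Op 3: route key 26: smallest pos >= 26 is 63 -> NA
Op 4: add NB@34 -> ring=[34:NB,63:NA]
Op 5: route key 52: smallest pos >= 52 is 63 -> NA
Op 6: route key 84: none >= 84, wrap to smallest pos 34 -> NB
Op 7: add NC@56 -> ring=[34:NB,56:NC,63:NA]
Op 8: add ND@96 -> ring=[34:NB,56:NC,63:NA,96:ND]
Op 9: add NE@31 -> ring=[31:NE,34:NB,56:NC,63:NA,96:ND]
Op 10: add NF@23 -> ring=[23:NF,31:NE,34:NB,56:NC,63:NA,96:ND]
Op 11: remove ND -> ring=[23:NF,31:NE,34:NB,56:NC,63:NA]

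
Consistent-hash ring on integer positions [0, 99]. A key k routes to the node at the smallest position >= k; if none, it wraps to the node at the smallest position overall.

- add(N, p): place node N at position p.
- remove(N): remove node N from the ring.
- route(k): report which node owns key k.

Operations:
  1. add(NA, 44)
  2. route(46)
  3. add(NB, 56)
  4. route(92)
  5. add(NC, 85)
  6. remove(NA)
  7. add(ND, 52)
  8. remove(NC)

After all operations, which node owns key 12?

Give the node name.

Op 1: add NA@44 -> ring=[44:NA]
Op 2: route key 46: none >= 46, wrap to smallest pos 44 -> NA
Op 3: add NB@56 -> ring=[44:NA,56:NB]
Op 4: route key 92: none >= 92, wrap to smallest pos 44 -> NA
Op 5: add NC@85 -> ring=[44:NA,56:NB,85:NC]
Op 6: remove NA -> ring=[56:NB,85:NC]
Op 7: add ND@52 -> ring=[52:ND,56:NB,85:NC]
Op 8: remove NC -> ring=[52:ND,56:NB]
Final route key 12: smallest pos >= 12 is 52 -> ND

Answer: ND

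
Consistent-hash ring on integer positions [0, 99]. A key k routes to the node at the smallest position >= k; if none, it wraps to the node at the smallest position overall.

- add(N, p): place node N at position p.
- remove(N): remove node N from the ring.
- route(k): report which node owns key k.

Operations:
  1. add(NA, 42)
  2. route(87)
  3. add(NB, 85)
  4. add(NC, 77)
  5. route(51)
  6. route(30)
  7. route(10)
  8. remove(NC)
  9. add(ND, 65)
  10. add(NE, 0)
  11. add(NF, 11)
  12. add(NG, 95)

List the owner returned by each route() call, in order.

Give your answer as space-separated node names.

Answer: NA NC NA NA

Derivation:
Op 1: add NA@42 -> ring=[42:NA]
Op 2: route key 87: none >= 87, wrap to smallest pos 42 -> NA
Op 3: add NB@85 -> ring=[42:NA,85:NB]
Op 4: add NC@77 -> ring=[42:NA,77:NC,85:NB]
Op 5: route key 51: smallest pos >= 51 is 77 -> NC
Op 6: route key 30: smallest pos >= 30 is 42 -> NA
Op 7: route key 10: smallest pos >= 10 is 42 -> NA
Op 8: remove NC -> ring=[42:NA,85:NB]
Op 9: add ND@65 -> ring=[42:NA,65:ND,85:NB]
Op 10: add NE@0 -> ring=[0:NE,42:NA,65:ND,85:NB]
Op 11: add NF@11 -> ring=[0:NE,11:NF,42:NA,65:ND,85:NB]
Op 12: add NG@95 -> ring=[0:NE,11:NF,42:NA,65:ND,85:NB,95:NG]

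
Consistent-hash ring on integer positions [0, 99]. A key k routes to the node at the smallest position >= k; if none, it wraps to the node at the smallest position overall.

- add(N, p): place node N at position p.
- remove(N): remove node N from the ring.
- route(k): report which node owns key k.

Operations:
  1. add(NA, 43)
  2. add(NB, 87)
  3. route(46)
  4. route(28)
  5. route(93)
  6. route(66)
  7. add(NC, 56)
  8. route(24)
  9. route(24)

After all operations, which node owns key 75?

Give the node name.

Op 1: add NA@43 -> ring=[43:NA]
Op 2: add NB@87 -> ring=[43:NA,87:NB]
Op 3: route key 46: smallest pos >= 46 is 87 -> NB
Op 4: route key 28: smallest pos >= 28 is 43 -> NA
Op 5: route key 93: none >= 93, wrap to smallest pos 43 -> NA
Op 6: route key 66: smallest pos >= 66 is 87 -> NB
Op 7: add NC@56 -> ring=[43:NA,56:NC,87:NB]
Op 8: route key 24: smallest pos >= 24 is 43 -> NA
Op 9: route key 24: smallest pos >= 24 is 43 -> NA
Final route key 75: smallest pos >= 75 is 87 -> NB

Answer: NB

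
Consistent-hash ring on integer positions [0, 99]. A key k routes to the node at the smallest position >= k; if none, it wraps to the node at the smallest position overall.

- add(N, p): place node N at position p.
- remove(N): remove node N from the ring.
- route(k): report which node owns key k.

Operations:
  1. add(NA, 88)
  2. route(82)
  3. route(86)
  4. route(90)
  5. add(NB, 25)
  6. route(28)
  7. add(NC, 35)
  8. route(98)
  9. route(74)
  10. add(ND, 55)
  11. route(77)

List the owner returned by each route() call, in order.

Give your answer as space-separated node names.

Answer: NA NA NA NA NB NA NA

Derivation:
Op 1: add NA@88 -> ring=[88:NA]
Op 2: route key 82: smallest pos >= 82 is 88 -> NA
Op 3: route key 86: smallest pos >= 86 is 88 -> NA
Op 4: route key 90: none >= 90, wrap to smallest pos 88 -> NA
Op 5: add NB@25 -> ring=[25:NB,88:NA]
Op 6: route key 28: smallest pos >= 28 is 88 -> NA
Op 7: add NC@35 -> ring=[25:NB,35:NC,88:NA]
Op 8: route key 98: none >= 98, wrap to smallest pos 25 -> NB
Op 9: route key 74: smallest pos >= 74 is 88 -> NA
Op 10: add ND@55 -> ring=[25:NB,35:NC,55:ND,88:NA]
Op 11: route key 77: smallest pos >= 77 is 88 -> NA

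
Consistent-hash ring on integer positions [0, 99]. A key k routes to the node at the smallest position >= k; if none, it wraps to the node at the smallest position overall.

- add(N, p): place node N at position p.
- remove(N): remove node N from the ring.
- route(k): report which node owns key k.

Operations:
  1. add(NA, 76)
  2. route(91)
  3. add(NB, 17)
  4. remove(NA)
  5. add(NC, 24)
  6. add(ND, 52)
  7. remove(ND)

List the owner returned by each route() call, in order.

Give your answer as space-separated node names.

Answer: NA

Derivation:
Op 1: add NA@76 -> ring=[76:NA]
Op 2: route key 91: none >= 91, wrap to smallest pos 76 -> NA
Op 3: add NB@17 -> ring=[17:NB,76:NA]
Op 4: remove NA -> ring=[17:NB]
Op 5: add NC@24 -> ring=[17:NB,24:NC]
Op 6: add ND@52 -> ring=[17:NB,24:NC,52:ND]
Op 7: remove ND -> ring=[17:NB,24:NC]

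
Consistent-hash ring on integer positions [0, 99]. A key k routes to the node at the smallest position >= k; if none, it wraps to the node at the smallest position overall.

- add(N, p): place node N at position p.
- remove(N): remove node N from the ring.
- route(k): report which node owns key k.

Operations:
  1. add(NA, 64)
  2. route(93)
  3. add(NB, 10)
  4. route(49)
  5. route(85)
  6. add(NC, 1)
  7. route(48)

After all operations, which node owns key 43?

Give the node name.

Op 1: add NA@64 -> ring=[64:NA]
Op 2: route key 93: none >= 93, wrap to smallest pos 64 -> NA
Op 3: add NB@10 -> ring=[10:NB,64:NA]
Op 4: route key 49: smallest pos >= 49 is 64 -> NA
Op 5: route key 85: none >= 85, wrap to smallest pos 10 -> NB
Op 6: add NC@1 -> ring=[1:NC,10:NB,64:NA]
Op 7: route key 48: smallest pos >= 48 is 64 -> NA
Final route key 43: smallest pos >= 43 is 64 -> NA

Answer: NA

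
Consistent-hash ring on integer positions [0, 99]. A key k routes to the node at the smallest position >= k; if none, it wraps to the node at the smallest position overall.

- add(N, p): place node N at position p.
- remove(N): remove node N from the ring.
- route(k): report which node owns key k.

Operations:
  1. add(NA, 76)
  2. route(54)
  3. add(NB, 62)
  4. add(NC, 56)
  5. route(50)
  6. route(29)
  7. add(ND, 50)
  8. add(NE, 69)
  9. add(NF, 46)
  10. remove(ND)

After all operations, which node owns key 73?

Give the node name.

Answer: NA

Derivation:
Op 1: add NA@76 -> ring=[76:NA]
Op 2: route key 54: smallest pos >= 54 is 76 -> NA
Op 3: add NB@62 -> ring=[62:NB,76:NA]
Op 4: add NC@56 -> ring=[56:NC,62:NB,76:NA]
Op 5: route key 50: smallest pos >= 50 is 56 -> NC
Op 6: route key 29: smallest pos >= 29 is 56 -> NC
Op 7: add ND@50 -> ring=[50:ND,56:NC,62:NB,76:NA]
Op 8: add NE@69 -> ring=[50:ND,56:NC,62:NB,69:NE,76:NA]
Op 9: add NF@46 -> ring=[46:NF,50:ND,56:NC,62:NB,69:NE,76:NA]
Op 10: remove ND -> ring=[46:NF,56:NC,62:NB,69:NE,76:NA]
Final route key 73: smallest pos >= 73 is 76 -> NA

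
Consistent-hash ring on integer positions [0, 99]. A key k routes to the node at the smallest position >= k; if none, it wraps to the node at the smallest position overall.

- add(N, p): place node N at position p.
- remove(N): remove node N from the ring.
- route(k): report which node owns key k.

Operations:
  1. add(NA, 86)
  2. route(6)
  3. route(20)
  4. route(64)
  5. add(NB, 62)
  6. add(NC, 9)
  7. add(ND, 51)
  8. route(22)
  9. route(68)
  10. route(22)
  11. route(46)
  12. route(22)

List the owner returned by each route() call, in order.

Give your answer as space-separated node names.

Answer: NA NA NA ND NA ND ND ND

Derivation:
Op 1: add NA@86 -> ring=[86:NA]
Op 2: route key 6: smallest pos >= 6 is 86 -> NA
Op 3: route key 20: smallest pos >= 20 is 86 -> NA
Op 4: route key 64: smallest pos >= 64 is 86 -> NA
Op 5: add NB@62 -> ring=[62:NB,86:NA]
Op 6: add NC@9 -> ring=[9:NC,62:NB,86:NA]
Op 7: add ND@51 -> ring=[9:NC,51:ND,62:NB,86:NA]
Op 8: route key 22: smallest pos >= 22 is 51 -> ND
Op 9: route key 68: smallest pos >= 68 is 86 -> NA
Op 10: route key 22: smallest pos >= 22 is 51 -> ND
Op 11: route key 46: smallest pos >= 46 is 51 -> ND
Op 12: route key 22: smallest pos >= 22 is 51 -> ND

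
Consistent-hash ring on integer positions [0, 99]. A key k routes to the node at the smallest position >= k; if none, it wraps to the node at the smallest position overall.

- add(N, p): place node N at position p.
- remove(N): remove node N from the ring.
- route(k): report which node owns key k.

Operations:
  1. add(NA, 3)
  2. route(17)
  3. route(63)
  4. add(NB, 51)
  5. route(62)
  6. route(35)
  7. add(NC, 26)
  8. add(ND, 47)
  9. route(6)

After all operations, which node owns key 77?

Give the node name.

Op 1: add NA@3 -> ring=[3:NA]
Op 2: route key 17: none >= 17, wrap to smallest pos 3 -> NA
Op 3: route key 63: none >= 63, wrap to smallest pos 3 -> NA
Op 4: add NB@51 -> ring=[3:NA,51:NB]
Op 5: route key 62: none >= 62, wrap to smallest pos 3 -> NA
Op 6: route key 35: smallest pos >= 35 is 51 -> NB
Op 7: add NC@26 -> ring=[3:NA,26:NC,51:NB]
Op 8: add ND@47 -> ring=[3:NA,26:NC,47:ND,51:NB]
Op 9: route key 6: smallest pos >= 6 is 26 -> NC
Final route key 77: none >= 77, wrap to smallest pos 3 -> NA

Answer: NA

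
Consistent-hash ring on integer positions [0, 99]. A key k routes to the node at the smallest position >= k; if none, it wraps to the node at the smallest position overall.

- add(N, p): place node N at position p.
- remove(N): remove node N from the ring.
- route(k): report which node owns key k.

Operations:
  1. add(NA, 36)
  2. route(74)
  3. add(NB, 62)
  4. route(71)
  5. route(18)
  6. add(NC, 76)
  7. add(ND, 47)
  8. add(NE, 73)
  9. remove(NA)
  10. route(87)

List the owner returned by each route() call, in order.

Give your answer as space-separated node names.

Answer: NA NA NA ND

Derivation:
Op 1: add NA@36 -> ring=[36:NA]
Op 2: route key 74: none >= 74, wrap to smallest pos 36 -> NA
Op 3: add NB@62 -> ring=[36:NA,62:NB]
Op 4: route key 71: none >= 71, wrap to smallest pos 36 -> NA
Op 5: route key 18: smallest pos >= 18 is 36 -> NA
Op 6: add NC@76 -> ring=[36:NA,62:NB,76:NC]
Op 7: add ND@47 -> ring=[36:NA,47:ND,62:NB,76:NC]
Op 8: add NE@73 -> ring=[36:NA,47:ND,62:NB,73:NE,76:NC]
Op 9: remove NA -> ring=[47:ND,62:NB,73:NE,76:NC]
Op 10: route key 87: none >= 87, wrap to smallest pos 47 -> ND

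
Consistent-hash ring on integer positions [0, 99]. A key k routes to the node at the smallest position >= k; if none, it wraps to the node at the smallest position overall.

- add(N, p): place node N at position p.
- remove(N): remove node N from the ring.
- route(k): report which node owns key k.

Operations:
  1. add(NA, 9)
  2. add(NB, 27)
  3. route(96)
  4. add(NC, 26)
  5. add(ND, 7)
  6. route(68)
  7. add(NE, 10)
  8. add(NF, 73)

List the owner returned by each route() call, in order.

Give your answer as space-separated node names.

Op 1: add NA@9 -> ring=[9:NA]
Op 2: add NB@27 -> ring=[9:NA,27:NB]
Op 3: route key 96: none >= 96, wrap to smallest pos 9 -> NA
Op 4: add NC@26 -> ring=[9:NA,26:NC,27:NB]
Op 5: add ND@7 -> ring=[7:ND,9:NA,26:NC,27:NB]
Op 6: route key 68: none >= 68, wrap to smallest pos 7 -> ND
Op 7: add NE@10 -> ring=[7:ND,9:NA,10:NE,26:NC,27:NB]
Op 8: add NF@73 -> ring=[7:ND,9:NA,10:NE,26:NC,27:NB,73:NF]

Answer: NA ND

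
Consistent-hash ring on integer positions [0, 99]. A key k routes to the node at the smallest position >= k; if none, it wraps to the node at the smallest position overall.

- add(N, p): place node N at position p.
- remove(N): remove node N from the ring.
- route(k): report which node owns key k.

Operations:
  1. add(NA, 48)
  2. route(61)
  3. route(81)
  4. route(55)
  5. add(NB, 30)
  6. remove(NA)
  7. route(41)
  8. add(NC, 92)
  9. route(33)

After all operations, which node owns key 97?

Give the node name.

Answer: NB

Derivation:
Op 1: add NA@48 -> ring=[48:NA]
Op 2: route key 61: none >= 61, wrap to smallest pos 48 -> NA
Op 3: route key 81: none >= 81, wrap to smallest pos 48 -> NA
Op 4: route key 55: none >= 55, wrap to smallest pos 48 -> NA
Op 5: add NB@30 -> ring=[30:NB,48:NA]
Op 6: remove NA -> ring=[30:NB]
Op 7: route key 41: none >= 41, wrap to smallest pos 30 -> NB
Op 8: add NC@92 -> ring=[30:NB,92:NC]
Op 9: route key 33: smallest pos >= 33 is 92 -> NC
Final route key 97: none >= 97, wrap to smallest pos 30 -> NB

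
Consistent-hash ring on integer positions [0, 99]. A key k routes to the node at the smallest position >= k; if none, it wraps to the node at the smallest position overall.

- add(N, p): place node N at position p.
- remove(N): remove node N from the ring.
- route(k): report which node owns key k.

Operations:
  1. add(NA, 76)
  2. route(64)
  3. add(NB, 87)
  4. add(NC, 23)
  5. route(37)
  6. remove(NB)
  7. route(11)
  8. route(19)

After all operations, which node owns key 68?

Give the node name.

Op 1: add NA@76 -> ring=[76:NA]
Op 2: route key 64: smallest pos >= 64 is 76 -> NA
Op 3: add NB@87 -> ring=[76:NA,87:NB]
Op 4: add NC@23 -> ring=[23:NC,76:NA,87:NB]
Op 5: route key 37: smallest pos >= 37 is 76 -> NA
Op 6: remove NB -> ring=[23:NC,76:NA]
Op 7: route key 11: smallest pos >= 11 is 23 -> NC
Op 8: route key 19: smallest pos >= 19 is 23 -> NC
Final route key 68: smallest pos >= 68 is 76 -> NA

Answer: NA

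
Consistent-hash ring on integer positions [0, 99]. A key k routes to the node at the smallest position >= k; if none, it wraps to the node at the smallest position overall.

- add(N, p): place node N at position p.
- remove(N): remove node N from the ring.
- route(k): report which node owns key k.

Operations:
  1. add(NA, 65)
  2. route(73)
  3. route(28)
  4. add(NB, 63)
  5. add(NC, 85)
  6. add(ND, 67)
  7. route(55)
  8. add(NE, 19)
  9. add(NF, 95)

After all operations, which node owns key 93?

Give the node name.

Op 1: add NA@65 -> ring=[65:NA]
Op 2: route key 73: none >= 73, wrap to smallest pos 65 -> NA
Op 3: route key 28: smallest pos >= 28 is 65 -> NA
Op 4: add NB@63 -> ring=[63:NB,65:NA]
Op 5: add NC@85 -> ring=[63:NB,65:NA,85:NC]
Op 6: add ND@67 -> ring=[63:NB,65:NA,67:ND,85:NC]
Op 7: route key 55: smallest pos >= 55 is 63 -> NB
Op 8: add NE@19 -> ring=[19:NE,63:NB,65:NA,67:ND,85:NC]
Op 9: add NF@95 -> ring=[19:NE,63:NB,65:NA,67:ND,85:NC,95:NF]
Final route key 93: smallest pos >= 93 is 95 -> NF

Answer: NF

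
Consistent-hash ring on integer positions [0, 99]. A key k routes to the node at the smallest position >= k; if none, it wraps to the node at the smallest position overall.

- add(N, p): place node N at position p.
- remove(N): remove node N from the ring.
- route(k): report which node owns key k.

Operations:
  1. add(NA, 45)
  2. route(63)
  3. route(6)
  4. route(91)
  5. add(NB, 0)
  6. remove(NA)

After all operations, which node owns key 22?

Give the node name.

Op 1: add NA@45 -> ring=[45:NA]
Op 2: route key 63: none >= 63, wrap to smallest pos 45 -> NA
Op 3: route key 6: smallest pos >= 6 is 45 -> NA
Op 4: route key 91: none >= 91, wrap to smallest pos 45 -> NA
Op 5: add NB@0 -> ring=[0:NB,45:NA]
Op 6: remove NA -> ring=[0:NB]
Final route key 22: none >= 22, wrap to smallest pos 0 -> NB

Answer: NB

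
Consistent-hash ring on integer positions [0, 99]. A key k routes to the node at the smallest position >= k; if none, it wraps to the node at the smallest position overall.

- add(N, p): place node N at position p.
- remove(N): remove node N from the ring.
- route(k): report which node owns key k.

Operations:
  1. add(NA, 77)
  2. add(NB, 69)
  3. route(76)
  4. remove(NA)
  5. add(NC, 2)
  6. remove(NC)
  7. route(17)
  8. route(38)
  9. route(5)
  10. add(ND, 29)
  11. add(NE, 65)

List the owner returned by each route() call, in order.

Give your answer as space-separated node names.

Answer: NA NB NB NB

Derivation:
Op 1: add NA@77 -> ring=[77:NA]
Op 2: add NB@69 -> ring=[69:NB,77:NA]
Op 3: route key 76: smallest pos >= 76 is 77 -> NA
Op 4: remove NA -> ring=[69:NB]
Op 5: add NC@2 -> ring=[2:NC,69:NB]
Op 6: remove NC -> ring=[69:NB]
Op 7: route key 17: smallest pos >= 17 is 69 -> NB
Op 8: route key 38: smallest pos >= 38 is 69 -> NB
Op 9: route key 5: smallest pos >= 5 is 69 -> NB
Op 10: add ND@29 -> ring=[29:ND,69:NB]
Op 11: add NE@65 -> ring=[29:ND,65:NE,69:NB]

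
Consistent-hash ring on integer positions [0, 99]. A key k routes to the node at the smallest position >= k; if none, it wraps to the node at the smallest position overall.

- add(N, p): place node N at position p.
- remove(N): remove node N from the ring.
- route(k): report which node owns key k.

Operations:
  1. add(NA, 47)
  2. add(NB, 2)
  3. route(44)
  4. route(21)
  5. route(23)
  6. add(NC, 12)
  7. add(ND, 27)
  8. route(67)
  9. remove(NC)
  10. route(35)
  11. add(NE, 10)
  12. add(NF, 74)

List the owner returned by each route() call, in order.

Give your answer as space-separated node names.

Answer: NA NA NA NB NA

Derivation:
Op 1: add NA@47 -> ring=[47:NA]
Op 2: add NB@2 -> ring=[2:NB,47:NA]
Op 3: route key 44: smallest pos >= 44 is 47 -> NA
Op 4: route key 21: smallest pos >= 21 is 47 -> NA
Op 5: route key 23: smallest pos >= 23 is 47 -> NA
Op 6: add NC@12 -> ring=[2:NB,12:NC,47:NA]
Op 7: add ND@27 -> ring=[2:NB,12:NC,27:ND,47:NA]
Op 8: route key 67: none >= 67, wrap to smallest pos 2 -> NB
Op 9: remove NC -> ring=[2:NB,27:ND,47:NA]
Op 10: route key 35: smallest pos >= 35 is 47 -> NA
Op 11: add NE@10 -> ring=[2:NB,10:NE,27:ND,47:NA]
Op 12: add NF@74 -> ring=[2:NB,10:NE,27:ND,47:NA,74:NF]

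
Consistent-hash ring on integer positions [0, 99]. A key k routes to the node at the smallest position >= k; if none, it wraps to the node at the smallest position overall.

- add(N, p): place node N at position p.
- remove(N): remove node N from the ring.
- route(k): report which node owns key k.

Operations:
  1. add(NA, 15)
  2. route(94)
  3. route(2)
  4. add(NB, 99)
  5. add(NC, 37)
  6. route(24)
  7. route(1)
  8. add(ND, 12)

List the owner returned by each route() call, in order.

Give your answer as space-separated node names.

Answer: NA NA NC NA

Derivation:
Op 1: add NA@15 -> ring=[15:NA]
Op 2: route key 94: none >= 94, wrap to smallest pos 15 -> NA
Op 3: route key 2: smallest pos >= 2 is 15 -> NA
Op 4: add NB@99 -> ring=[15:NA,99:NB]
Op 5: add NC@37 -> ring=[15:NA,37:NC,99:NB]
Op 6: route key 24: smallest pos >= 24 is 37 -> NC
Op 7: route key 1: smallest pos >= 1 is 15 -> NA
Op 8: add ND@12 -> ring=[12:ND,15:NA,37:NC,99:NB]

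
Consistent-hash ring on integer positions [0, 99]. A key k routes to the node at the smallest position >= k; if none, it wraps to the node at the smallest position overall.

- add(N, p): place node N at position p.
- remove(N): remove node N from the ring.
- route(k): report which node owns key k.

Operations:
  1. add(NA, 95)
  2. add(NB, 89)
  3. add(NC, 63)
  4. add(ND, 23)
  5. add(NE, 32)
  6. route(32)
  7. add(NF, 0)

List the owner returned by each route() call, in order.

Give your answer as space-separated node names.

Answer: NE

Derivation:
Op 1: add NA@95 -> ring=[95:NA]
Op 2: add NB@89 -> ring=[89:NB,95:NA]
Op 3: add NC@63 -> ring=[63:NC,89:NB,95:NA]
Op 4: add ND@23 -> ring=[23:ND,63:NC,89:NB,95:NA]
Op 5: add NE@32 -> ring=[23:ND,32:NE,63:NC,89:NB,95:NA]
Op 6: route key 32: smallest pos >= 32 is 32 -> NE
Op 7: add NF@0 -> ring=[0:NF,23:ND,32:NE,63:NC,89:NB,95:NA]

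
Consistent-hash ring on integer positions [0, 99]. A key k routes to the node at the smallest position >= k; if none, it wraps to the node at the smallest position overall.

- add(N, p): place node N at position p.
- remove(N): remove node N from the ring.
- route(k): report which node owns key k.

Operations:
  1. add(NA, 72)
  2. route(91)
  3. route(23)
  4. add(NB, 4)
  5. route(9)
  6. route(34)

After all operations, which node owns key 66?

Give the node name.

Answer: NA

Derivation:
Op 1: add NA@72 -> ring=[72:NA]
Op 2: route key 91: none >= 91, wrap to smallest pos 72 -> NA
Op 3: route key 23: smallest pos >= 23 is 72 -> NA
Op 4: add NB@4 -> ring=[4:NB,72:NA]
Op 5: route key 9: smallest pos >= 9 is 72 -> NA
Op 6: route key 34: smallest pos >= 34 is 72 -> NA
Final route key 66: smallest pos >= 66 is 72 -> NA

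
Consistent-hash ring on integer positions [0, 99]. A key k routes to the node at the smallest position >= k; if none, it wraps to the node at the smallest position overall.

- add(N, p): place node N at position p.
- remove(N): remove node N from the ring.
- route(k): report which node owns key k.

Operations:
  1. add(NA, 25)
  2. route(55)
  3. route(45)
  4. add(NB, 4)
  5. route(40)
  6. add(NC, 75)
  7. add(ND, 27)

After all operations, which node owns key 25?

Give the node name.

Answer: NA

Derivation:
Op 1: add NA@25 -> ring=[25:NA]
Op 2: route key 55: none >= 55, wrap to smallest pos 25 -> NA
Op 3: route key 45: none >= 45, wrap to smallest pos 25 -> NA
Op 4: add NB@4 -> ring=[4:NB,25:NA]
Op 5: route key 40: none >= 40, wrap to smallest pos 4 -> NB
Op 6: add NC@75 -> ring=[4:NB,25:NA,75:NC]
Op 7: add ND@27 -> ring=[4:NB,25:NA,27:ND,75:NC]
Final route key 25: smallest pos >= 25 is 25 -> NA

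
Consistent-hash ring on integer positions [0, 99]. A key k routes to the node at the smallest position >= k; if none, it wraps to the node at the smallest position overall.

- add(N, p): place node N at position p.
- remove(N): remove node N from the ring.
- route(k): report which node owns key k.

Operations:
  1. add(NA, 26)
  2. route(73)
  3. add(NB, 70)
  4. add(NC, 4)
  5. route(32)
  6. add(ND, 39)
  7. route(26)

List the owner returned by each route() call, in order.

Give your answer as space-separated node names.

Op 1: add NA@26 -> ring=[26:NA]
Op 2: route key 73: none >= 73, wrap to smallest pos 26 -> NA
Op 3: add NB@70 -> ring=[26:NA,70:NB]
Op 4: add NC@4 -> ring=[4:NC,26:NA,70:NB]
Op 5: route key 32: smallest pos >= 32 is 70 -> NB
Op 6: add ND@39 -> ring=[4:NC,26:NA,39:ND,70:NB]
Op 7: route key 26: smallest pos >= 26 is 26 -> NA

Answer: NA NB NA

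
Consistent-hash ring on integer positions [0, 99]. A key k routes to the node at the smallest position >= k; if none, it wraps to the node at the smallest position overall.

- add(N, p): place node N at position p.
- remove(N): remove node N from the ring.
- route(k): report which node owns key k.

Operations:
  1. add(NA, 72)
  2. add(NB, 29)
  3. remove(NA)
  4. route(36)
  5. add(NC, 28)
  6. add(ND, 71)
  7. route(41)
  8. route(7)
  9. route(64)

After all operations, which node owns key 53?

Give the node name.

Op 1: add NA@72 -> ring=[72:NA]
Op 2: add NB@29 -> ring=[29:NB,72:NA]
Op 3: remove NA -> ring=[29:NB]
Op 4: route key 36: none >= 36, wrap to smallest pos 29 -> NB
Op 5: add NC@28 -> ring=[28:NC,29:NB]
Op 6: add ND@71 -> ring=[28:NC,29:NB,71:ND]
Op 7: route key 41: smallest pos >= 41 is 71 -> ND
Op 8: route key 7: smallest pos >= 7 is 28 -> NC
Op 9: route key 64: smallest pos >= 64 is 71 -> ND
Final route key 53: smallest pos >= 53 is 71 -> ND

Answer: ND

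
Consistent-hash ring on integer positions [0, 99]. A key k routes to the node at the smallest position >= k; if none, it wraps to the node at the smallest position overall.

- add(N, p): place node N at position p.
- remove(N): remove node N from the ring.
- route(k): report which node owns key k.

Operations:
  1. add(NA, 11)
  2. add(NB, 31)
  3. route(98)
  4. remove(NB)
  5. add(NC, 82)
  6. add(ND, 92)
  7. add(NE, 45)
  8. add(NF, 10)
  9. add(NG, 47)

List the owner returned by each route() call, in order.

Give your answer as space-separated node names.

Op 1: add NA@11 -> ring=[11:NA]
Op 2: add NB@31 -> ring=[11:NA,31:NB]
Op 3: route key 98: none >= 98, wrap to smallest pos 11 -> NA
Op 4: remove NB -> ring=[11:NA]
Op 5: add NC@82 -> ring=[11:NA,82:NC]
Op 6: add ND@92 -> ring=[11:NA,82:NC,92:ND]
Op 7: add NE@45 -> ring=[11:NA,45:NE,82:NC,92:ND]
Op 8: add NF@10 -> ring=[10:NF,11:NA,45:NE,82:NC,92:ND]
Op 9: add NG@47 -> ring=[10:NF,11:NA,45:NE,47:NG,82:NC,92:ND]

Answer: NA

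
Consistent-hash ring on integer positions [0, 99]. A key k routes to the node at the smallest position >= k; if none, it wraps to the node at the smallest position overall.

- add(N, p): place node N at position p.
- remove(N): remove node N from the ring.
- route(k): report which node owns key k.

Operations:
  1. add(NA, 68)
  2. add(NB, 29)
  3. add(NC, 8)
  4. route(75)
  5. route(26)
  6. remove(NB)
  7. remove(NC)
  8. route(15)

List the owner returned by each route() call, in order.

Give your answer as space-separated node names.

Op 1: add NA@68 -> ring=[68:NA]
Op 2: add NB@29 -> ring=[29:NB,68:NA]
Op 3: add NC@8 -> ring=[8:NC,29:NB,68:NA]
Op 4: route key 75: none >= 75, wrap to smallest pos 8 -> NC
Op 5: route key 26: smallest pos >= 26 is 29 -> NB
Op 6: remove NB -> ring=[8:NC,68:NA]
Op 7: remove NC -> ring=[68:NA]
Op 8: route key 15: smallest pos >= 15 is 68 -> NA

Answer: NC NB NA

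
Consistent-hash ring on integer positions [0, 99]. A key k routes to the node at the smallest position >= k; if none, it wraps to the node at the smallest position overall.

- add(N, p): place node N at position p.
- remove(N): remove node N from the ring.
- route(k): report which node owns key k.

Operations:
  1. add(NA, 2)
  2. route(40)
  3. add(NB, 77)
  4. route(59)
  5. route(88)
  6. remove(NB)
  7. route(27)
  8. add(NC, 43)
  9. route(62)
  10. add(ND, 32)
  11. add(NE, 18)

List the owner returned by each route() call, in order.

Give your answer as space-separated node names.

Op 1: add NA@2 -> ring=[2:NA]
Op 2: route key 40: none >= 40, wrap to smallest pos 2 -> NA
Op 3: add NB@77 -> ring=[2:NA,77:NB]
Op 4: route key 59: smallest pos >= 59 is 77 -> NB
Op 5: route key 88: none >= 88, wrap to smallest pos 2 -> NA
Op 6: remove NB -> ring=[2:NA]
Op 7: route key 27: none >= 27, wrap to smallest pos 2 -> NA
Op 8: add NC@43 -> ring=[2:NA,43:NC]
Op 9: route key 62: none >= 62, wrap to smallest pos 2 -> NA
Op 10: add ND@32 -> ring=[2:NA,32:ND,43:NC]
Op 11: add NE@18 -> ring=[2:NA,18:NE,32:ND,43:NC]

Answer: NA NB NA NA NA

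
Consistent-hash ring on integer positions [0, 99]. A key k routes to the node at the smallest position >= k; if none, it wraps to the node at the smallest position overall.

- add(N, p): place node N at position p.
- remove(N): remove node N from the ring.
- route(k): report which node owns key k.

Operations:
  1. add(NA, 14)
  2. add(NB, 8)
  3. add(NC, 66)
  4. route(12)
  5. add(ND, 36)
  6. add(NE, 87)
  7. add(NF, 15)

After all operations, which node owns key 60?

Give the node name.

Answer: NC

Derivation:
Op 1: add NA@14 -> ring=[14:NA]
Op 2: add NB@8 -> ring=[8:NB,14:NA]
Op 3: add NC@66 -> ring=[8:NB,14:NA,66:NC]
Op 4: route key 12: smallest pos >= 12 is 14 -> NA
Op 5: add ND@36 -> ring=[8:NB,14:NA,36:ND,66:NC]
Op 6: add NE@87 -> ring=[8:NB,14:NA,36:ND,66:NC,87:NE]
Op 7: add NF@15 -> ring=[8:NB,14:NA,15:NF,36:ND,66:NC,87:NE]
Final route key 60: smallest pos >= 60 is 66 -> NC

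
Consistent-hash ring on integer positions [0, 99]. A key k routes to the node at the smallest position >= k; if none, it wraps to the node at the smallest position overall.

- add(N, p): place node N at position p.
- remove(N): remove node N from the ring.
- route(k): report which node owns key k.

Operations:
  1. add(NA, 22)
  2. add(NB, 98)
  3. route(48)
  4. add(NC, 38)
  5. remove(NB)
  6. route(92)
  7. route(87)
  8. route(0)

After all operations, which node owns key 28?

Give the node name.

Answer: NC

Derivation:
Op 1: add NA@22 -> ring=[22:NA]
Op 2: add NB@98 -> ring=[22:NA,98:NB]
Op 3: route key 48: smallest pos >= 48 is 98 -> NB
Op 4: add NC@38 -> ring=[22:NA,38:NC,98:NB]
Op 5: remove NB -> ring=[22:NA,38:NC]
Op 6: route key 92: none >= 92, wrap to smallest pos 22 -> NA
Op 7: route key 87: none >= 87, wrap to smallest pos 22 -> NA
Op 8: route key 0: smallest pos >= 0 is 22 -> NA
Final route key 28: smallest pos >= 28 is 38 -> NC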